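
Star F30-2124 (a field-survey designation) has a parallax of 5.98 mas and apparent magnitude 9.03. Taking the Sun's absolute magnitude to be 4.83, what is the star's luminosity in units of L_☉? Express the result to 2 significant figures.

d = 1/p = 1000/5.98 mas = 167.2 pc
M = m − 5 log₁₀ d + 5 = 9.03 − 5·2.2233 + 5 = 2.914
M − M_☉ = 2.914 − 4.83 = -1.916
L/L_☉ = 10^(−0.4 × -1.916) = 5.842

L/L_☉ ≈ 5.8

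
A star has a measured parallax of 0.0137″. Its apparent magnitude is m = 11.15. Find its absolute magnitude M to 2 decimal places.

M ≈ 6.83

d = 1/p = 1/0.0137″ = 72.99 pc
5 log₁₀(d/10 pc) = 5 log₁₀(72.99) − 5 = 4.316
M = m − 5 log₁₀(d/10) = 11.15 − 4.316 = 6.834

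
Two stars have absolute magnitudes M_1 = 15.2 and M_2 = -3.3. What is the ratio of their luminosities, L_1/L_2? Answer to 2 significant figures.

L_1/L_2 ≈ 4.0×10^-8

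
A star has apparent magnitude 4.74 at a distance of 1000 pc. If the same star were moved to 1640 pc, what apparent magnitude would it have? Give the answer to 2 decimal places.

m ≈ 5.81

Flux ∝ 1/d², so Δm = 5 log₁₀(d₂/d₁) = 5 log₁₀(1640/1000) = 1.074
m₂ = m₁ + Δm = 4.74 + (1.074) = 5.814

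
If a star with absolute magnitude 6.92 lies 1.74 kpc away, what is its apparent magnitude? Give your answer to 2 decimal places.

d = 1.74 kpc = 1740 pc
m = M + 5 log₁₀ d − 5 = 6.92 + 5·3.2405 − 5 = 18.123

m ≈ 18.12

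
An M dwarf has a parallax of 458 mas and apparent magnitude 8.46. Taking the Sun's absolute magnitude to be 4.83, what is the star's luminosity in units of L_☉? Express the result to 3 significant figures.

L/L_☉ ≈ 1.68×10^-3

d = 1/p = 1000/458 mas = 2.183 pc
M = m − 5 log₁₀ d + 5 = 8.46 − 5·0.3391 + 5 = 11.764
M − M_☉ = 11.764 − 4.83 = 6.934
L/L_☉ = 10^(−0.4 × 6.934) = 1.684×10^-3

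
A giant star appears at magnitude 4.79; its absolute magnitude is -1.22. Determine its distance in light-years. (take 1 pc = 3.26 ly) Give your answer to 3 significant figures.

d ≈ 519 ly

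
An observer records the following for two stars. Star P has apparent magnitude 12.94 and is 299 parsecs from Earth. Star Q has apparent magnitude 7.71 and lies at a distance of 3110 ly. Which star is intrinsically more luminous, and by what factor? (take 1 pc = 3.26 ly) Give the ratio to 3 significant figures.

Star Q is more luminous, by a factor of 1260.

Star P: M = m − 5 log₁₀ d + 5 = 12.94 − 5·2.4757 + 5 = 5.562
Star Q: d = 3110 ly / 3.26 = 954.0 pc
Star Q: M = m − 5 log₁₀ d + 5 = 7.71 − 5·2.9795 + 5 = -2.188
ΔM = M_P − M_Q = 5.562 − (-2.188) = 7.749; smaller M is more luminous → Star Q.
L ratio = 10^(0.4 |ΔM|) = 10^3.100 = 1258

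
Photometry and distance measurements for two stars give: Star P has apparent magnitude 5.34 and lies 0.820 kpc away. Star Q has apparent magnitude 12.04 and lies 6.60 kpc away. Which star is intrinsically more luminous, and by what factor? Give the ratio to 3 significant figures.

Star P is more luminous, by a factor of 7.39.

Star P: d = 0.820 kpc = 820.0 pc
Star P: M = m − 5 log₁₀ d + 5 = 5.34 − 5·2.9138 + 5 = -4.229
Star Q: d = 6.60 kpc = 6600 pc
Star Q: M = m − 5 log₁₀ d + 5 = 12.04 − 5·3.8195 + 5 = -2.058
ΔM = M_P − M_Q = -4.229 − (-2.058) = -2.171; smaller M is more luminous → Star P.
L ratio = 10^(0.4 |ΔM|) = 10^0.869 = 7.388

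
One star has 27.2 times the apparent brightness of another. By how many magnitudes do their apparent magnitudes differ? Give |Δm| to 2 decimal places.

|Δm| ≈ 3.59

Pogson: Δm = −2.5 log₁₀(ratio) = −2.5 log₁₀(27.2) = −2.5 × 1.4346 = -3.586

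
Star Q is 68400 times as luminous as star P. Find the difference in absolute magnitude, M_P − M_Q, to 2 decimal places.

M_P − M_Q ≈ 12.09

Pogson: ΔM = −2.5 log₁₀(ratio) = −2.5 log₁₀(68400) = −2.5 × 4.8351 = -12.088
Star Q is brighter so has the smaller magnitude: M_P − M_Q is positive.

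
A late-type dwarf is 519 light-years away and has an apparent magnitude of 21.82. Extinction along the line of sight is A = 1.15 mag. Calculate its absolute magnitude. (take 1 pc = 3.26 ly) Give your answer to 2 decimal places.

d = 519 ly / 3.26 = 159.2 pc
5 log₁₀(d/10 pc) = 5 log₁₀(159.2) − 5 = 6.010
M = m − 5 log₁₀(d/10) − A = 21.82 − 6.010 − 1.15 = 14.660

M ≈ 14.66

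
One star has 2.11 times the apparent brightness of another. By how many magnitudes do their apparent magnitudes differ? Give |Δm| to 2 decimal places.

|Δm| ≈ 0.81

Pogson: Δm = −2.5 log₁₀(ratio) = −2.5 log₁₀(2.11) = −2.5 × 0.3243 = -0.811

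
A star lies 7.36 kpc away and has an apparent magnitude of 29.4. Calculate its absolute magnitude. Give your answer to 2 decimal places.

d = 7.36 kpc = 7360 pc
5 log₁₀(d/10 pc) = 5 log₁₀(7360) − 5 = 14.334
M = m − 5 log₁₀(d/10) = 29.4 − 14.334 = 15.066

M ≈ 15.07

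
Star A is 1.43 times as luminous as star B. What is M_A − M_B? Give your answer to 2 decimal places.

M_A − M_B ≈ -0.39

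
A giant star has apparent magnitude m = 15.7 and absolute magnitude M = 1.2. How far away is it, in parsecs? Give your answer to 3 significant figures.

d ≈ 7940 pc

μ = m − M = 14.500
m − M = 5 log₁₀ d − 5
log₁₀ d = (m − M)/5 + 1 = 3.9000
d = 10^3.9000 = 7943 pc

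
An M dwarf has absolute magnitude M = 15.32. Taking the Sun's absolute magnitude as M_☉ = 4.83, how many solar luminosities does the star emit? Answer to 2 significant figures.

M − M_☉ = 15.32 − 4.83 = 10.490
L/L_☉ = 10^(−0.4 (M − M_☉)) = 10^-4.196 = 6.368×10^-5

L/L_☉ ≈ 6.4×10^-5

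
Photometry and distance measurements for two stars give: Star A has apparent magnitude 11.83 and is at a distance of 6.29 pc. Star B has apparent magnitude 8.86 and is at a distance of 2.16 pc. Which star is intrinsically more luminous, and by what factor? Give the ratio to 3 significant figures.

Star B is more luminous, by a factor of 1.82.

Star A: M = m − 5 log₁₀ d + 5 = 11.83 − 5·0.7987 + 5 = 12.837
Star B: M = m − 5 log₁₀ d + 5 = 8.86 − 5·0.3345 + 5 = 12.188
ΔM = M_A − M_B = 12.837 − (12.188) = 0.649; smaller M is more luminous → Star B.
L ratio = 10^(0.4 |ΔM|) = 10^0.260 = 1.818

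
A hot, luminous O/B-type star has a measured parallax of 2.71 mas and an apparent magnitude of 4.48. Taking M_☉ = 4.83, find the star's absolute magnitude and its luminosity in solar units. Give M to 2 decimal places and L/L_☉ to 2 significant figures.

d = 1/p = 1000/2.71 mas = 369.0 pc
M = m − 5 log₁₀ d + 5 = 4.48 − 5·2.5670 + 5 = -3.355
M − M_☉ = -3.355 − 4.83 = -8.185
L/L_☉ = 10^(−0.4 × -8.185) = 1880

M ≈ -3.36; L/L_☉ ≈ 1900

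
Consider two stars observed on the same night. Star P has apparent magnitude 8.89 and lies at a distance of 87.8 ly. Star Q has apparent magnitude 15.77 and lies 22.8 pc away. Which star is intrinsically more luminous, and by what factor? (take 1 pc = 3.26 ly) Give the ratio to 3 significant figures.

Star P is more luminous, by a factor of 788.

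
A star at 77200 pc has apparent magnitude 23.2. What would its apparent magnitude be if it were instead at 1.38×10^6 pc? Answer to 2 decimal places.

Flux ∝ 1/d², so Δm = 5 log₁₀(d₂/d₁) = 5 log₁₀(1.38×10^6/77200) = 6.261
m₂ = m₁ + Δm = 23.2 + (6.261) = 29.461

m ≈ 29.46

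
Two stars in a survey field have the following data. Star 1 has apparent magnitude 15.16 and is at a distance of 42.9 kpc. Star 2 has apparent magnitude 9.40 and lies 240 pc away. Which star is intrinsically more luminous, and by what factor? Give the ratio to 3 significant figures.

Star 1 is more luminous, by a factor of 159.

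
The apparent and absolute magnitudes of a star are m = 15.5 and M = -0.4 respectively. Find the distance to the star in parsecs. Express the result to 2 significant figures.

d ≈ 15000 pc

μ = m − M = 15.900
m − M = 5 log₁₀ d − 5
log₁₀ d = (m − M)/5 + 1 = 4.1800
d = 10^4.1800 = 15140 pc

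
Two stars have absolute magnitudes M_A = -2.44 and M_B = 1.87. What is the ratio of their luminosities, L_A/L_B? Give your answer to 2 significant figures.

L_A/L_B ≈ 53

ΔM = M_A − M_B = -4.31
L_A/L_B = 10^(−0.4 ΔM) = 10^1.724 = 52.97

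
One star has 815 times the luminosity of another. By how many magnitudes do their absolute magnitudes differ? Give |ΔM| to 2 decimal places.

|ΔM| ≈ 7.28

Pogson: ΔM = −2.5 log₁₀(ratio) = −2.5 log₁₀(815) = −2.5 × 2.9112 = -7.278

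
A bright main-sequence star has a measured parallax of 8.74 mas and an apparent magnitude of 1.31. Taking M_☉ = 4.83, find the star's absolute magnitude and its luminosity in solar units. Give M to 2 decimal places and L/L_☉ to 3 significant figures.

M ≈ -3.98; L/L_☉ ≈ 3350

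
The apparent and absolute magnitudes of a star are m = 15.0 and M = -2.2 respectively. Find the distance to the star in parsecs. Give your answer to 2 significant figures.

d ≈ 28000 pc

μ = m − M = 17.200
m − M = 5 log₁₀ d − 5
log₁₀ d = (m − M)/5 + 1 = 4.4400
d = 10^4.4400 = 27540 pc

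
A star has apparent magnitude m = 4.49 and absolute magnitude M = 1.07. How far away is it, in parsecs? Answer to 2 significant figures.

d ≈ 48 pc

μ = m − M = 3.420
m − M = 5 log₁₀ d − 5
log₁₀ d = (m − M)/5 + 1 = 1.6840
d = 10^1.6840 = 48.31 pc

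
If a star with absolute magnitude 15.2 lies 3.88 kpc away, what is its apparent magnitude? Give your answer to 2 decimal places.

m ≈ 28.14

d = 3.88 kpc = 3880 pc
m = M + 5 log₁₀ d − 5 = 15.2 + 5·3.5888 − 5 = 28.144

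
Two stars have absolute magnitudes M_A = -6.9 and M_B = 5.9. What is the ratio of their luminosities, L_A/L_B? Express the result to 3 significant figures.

L_A/L_B ≈ 132000

ΔM = M_A − M_B = -12.8
L_A/L_B = 10^(−0.4 ΔM) = 10^5.120 = 131800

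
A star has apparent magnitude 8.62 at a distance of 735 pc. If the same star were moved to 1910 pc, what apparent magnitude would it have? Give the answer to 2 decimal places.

m ≈ 10.69

Flux ∝ 1/d², so Δm = 5 log₁₀(d₂/d₁) = 5 log₁₀(1910/735) = 2.074
m₂ = m₁ + Δm = 8.62 + (2.074) = 10.694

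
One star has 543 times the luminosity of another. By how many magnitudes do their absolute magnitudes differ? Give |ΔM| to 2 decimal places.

Pogson: ΔM = −2.5 log₁₀(ratio) = −2.5 log₁₀(543) = −2.5 × 2.7348 = -6.837

|ΔM| ≈ 6.84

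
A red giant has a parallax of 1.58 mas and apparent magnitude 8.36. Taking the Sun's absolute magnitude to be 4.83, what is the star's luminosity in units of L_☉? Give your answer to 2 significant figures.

d = 1/p = 1000/1.58 mas = 632.9 pc
M = m − 5 log₁₀ d + 5 = 8.36 − 5·2.8013 + 5 = -0.647
M − M_☉ = -0.647 − 4.83 = -5.477
L/L_☉ = 10^(−0.4 × -5.477) = 155.1

L/L_☉ ≈ 160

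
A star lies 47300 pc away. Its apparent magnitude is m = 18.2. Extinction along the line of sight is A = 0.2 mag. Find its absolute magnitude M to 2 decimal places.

5 log₁₀(d/10 pc) = 5 log₁₀(47300) − 5 = 18.374
M = m − 5 log₁₀(d/10) − A = 18.2 − 18.374 − 0.2 = -0.374

M ≈ -0.37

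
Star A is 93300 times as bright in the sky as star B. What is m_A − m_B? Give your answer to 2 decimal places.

m_A − m_B ≈ -12.42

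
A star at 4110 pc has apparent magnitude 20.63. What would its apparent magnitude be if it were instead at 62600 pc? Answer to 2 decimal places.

Flux ∝ 1/d², so Δm = 5 log₁₀(d₂/d₁) = 5 log₁₀(62600/4110) = 5.914
m₂ = m₁ + Δm = 20.63 + (5.914) = 26.544

m ≈ 26.54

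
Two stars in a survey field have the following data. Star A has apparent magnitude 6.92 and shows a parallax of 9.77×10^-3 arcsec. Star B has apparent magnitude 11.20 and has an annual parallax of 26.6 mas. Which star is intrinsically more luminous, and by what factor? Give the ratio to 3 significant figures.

Star A: d = 1/p = 1/9.77×10^-3″ = 102.4 pc
Star A: M = m − 5 log₁₀ d + 5 = 6.92 − 5·2.0101 + 5 = 1.869
Star B: p = 26.6 mas = 0.0266″ → d = 1/p = 37.59 pc
Star B: M = m − 5 log₁₀ d + 5 = 11.20 − 5·1.5751 + 5 = 8.324
ΔM = M_A − M_B = 1.869 − (8.324) = -6.455; smaller M is more luminous → Star A.
L ratio = 10^(0.4 |ΔM|) = 10^2.582 = 381.9

Star A is more luminous, by a factor of 382.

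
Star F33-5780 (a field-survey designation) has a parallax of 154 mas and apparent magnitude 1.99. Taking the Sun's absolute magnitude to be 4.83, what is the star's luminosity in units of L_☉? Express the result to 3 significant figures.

L/L_☉ ≈ 5.77

d = 1/p = 1000/154 mas = 6.494 pc
M = m − 5 log₁₀ d + 5 = 1.99 − 5·0.8125 + 5 = 2.928
M − M_☉ = 2.928 − 4.83 = -1.902
L/L_☉ = 10^(−0.4 × -1.902) = 5.767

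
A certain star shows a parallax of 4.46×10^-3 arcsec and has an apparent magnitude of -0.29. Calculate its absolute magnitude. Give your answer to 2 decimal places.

M ≈ -7.04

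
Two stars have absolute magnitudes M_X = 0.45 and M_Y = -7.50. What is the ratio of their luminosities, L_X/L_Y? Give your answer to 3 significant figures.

ΔM = M_X − M_Y = 7.95
L_X/L_Y = 10^(−0.4 ΔM) = 10^-3.180 = 6.607×10^-4

L_X/L_Y ≈ 6.61×10^-4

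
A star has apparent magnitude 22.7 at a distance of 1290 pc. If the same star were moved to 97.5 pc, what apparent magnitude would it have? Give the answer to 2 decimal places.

m ≈ 17.09

Flux ∝ 1/d², so Δm = 5 log₁₀(d₂/d₁) = 5 log₁₀(97.5/1290) = -5.608
m₂ = m₁ + Δm = 22.7 + (-5.608) = 17.092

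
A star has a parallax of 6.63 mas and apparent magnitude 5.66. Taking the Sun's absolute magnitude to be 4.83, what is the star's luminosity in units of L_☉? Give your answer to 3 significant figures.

L/L_☉ ≈ 106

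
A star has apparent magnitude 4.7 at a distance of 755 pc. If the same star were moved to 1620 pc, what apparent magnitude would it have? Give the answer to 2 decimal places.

m ≈ 6.36

Flux ∝ 1/d², so Δm = 5 log₁₀(d₂/d₁) = 5 log₁₀(1620/755) = 1.658
m₂ = m₁ + Δm = 4.7 + (1.658) = 6.358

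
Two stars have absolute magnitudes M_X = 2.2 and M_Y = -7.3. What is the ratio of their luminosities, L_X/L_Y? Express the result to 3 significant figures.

L_X/L_Y ≈ 1.58×10^-4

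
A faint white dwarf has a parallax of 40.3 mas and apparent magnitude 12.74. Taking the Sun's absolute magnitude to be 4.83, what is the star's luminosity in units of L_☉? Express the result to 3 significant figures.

d = 1/p = 1000/40.3 mas = 24.81 pc
M = m − 5 log₁₀ d + 5 = 12.74 − 5·1.3947 + 5 = 10.767
M − M_☉ = 10.767 − 4.83 = 5.937
L/L_☉ = 10^(−0.4 × 5.937) = 4.221×10^-3

L/L_☉ ≈ 4.22×10^-3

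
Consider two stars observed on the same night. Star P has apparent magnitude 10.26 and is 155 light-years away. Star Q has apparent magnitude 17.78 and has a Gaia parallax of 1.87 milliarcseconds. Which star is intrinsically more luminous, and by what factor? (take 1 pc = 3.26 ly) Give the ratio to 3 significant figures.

Star P is more luminous, by a factor of 8.05.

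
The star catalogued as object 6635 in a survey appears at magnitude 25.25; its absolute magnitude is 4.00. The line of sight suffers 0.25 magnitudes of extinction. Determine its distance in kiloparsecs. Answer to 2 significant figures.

m − M = 5 log₁₀(d/10 pc) + A  ⇒  25.25 − (4.00) − 0.25 = 5 log₁₀(d/10)
21.000 = 5 log₁₀(d/10)
log₁₀ d = (m − M − A)/5 + 1 = 5.2000
d = 10^5.2000 = 158500 pc
= 158.5 kpc

d ≈ 160 kpc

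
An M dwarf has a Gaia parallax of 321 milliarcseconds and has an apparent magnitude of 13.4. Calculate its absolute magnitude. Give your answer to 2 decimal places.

M ≈ 15.93

p = 321 mas = 0.321″ → d = 1/p = 3.115 pc
5 log₁₀(d/10 pc) = 5 log₁₀(3.115) − 5 = -2.533
M = m − 5 log₁₀(d/10) = 13.4 + 2.533 = 15.933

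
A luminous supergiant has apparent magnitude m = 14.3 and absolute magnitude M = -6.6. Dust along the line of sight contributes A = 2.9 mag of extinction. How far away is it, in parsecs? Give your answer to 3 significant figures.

d ≈ 39800 pc

m − M = 5 log₁₀(d/10 pc) + A  ⇒  14.3 − (-6.6) − 2.9 = 5 log₁₀(d/10)
18.000 = 5 log₁₀(d/10)
log₁₀ d = (m − M − A)/5 + 1 = 4.6000
d = 10^4.6000 = 39810 pc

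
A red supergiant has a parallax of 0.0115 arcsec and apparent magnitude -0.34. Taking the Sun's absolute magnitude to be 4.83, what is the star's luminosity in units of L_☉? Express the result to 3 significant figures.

L/L_☉ ≈ 8840

d = 1/p = 1/0.0115″ = 86.96 pc
M = m − 5 log₁₀ d + 5 = -0.34 − 5·1.9393 + 5 = -5.037
M − M_☉ = -5.037 − 4.83 = -9.867
L/L_☉ = 10^(−0.4 × -9.867) = 8843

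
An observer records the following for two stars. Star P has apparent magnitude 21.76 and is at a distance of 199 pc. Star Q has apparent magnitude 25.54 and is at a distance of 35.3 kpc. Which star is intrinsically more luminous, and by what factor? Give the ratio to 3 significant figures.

Star Q is more luminous, by a factor of 968.

Star P: M = m − 5 log₁₀ d + 5 = 21.76 − 5·2.2989 + 5 = 15.266
Star Q: d = 35.3 kpc = 35300 pc
Star Q: M = m − 5 log₁₀ d + 5 = 25.54 − 5·4.5478 + 5 = 7.801
ΔM = M_P − M_Q = 15.266 − (7.801) = 7.465; smaller M is more luminous → Star Q.
L ratio = 10^(0.4 |ΔM|) = 10^2.986 = 967.9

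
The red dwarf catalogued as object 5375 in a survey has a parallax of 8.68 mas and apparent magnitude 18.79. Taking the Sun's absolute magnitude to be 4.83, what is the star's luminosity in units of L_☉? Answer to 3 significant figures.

L/L_☉ ≈ 3.46×10^-4

d = 1/p = 1000/8.68 mas = 115.2 pc
M = m − 5 log₁₀ d + 5 = 18.79 − 5·2.0615 + 5 = 13.483
M − M_☉ = 13.483 − 4.83 = 8.653
L/L_☉ = 10^(−0.4 × 8.653) = 3.459×10^-4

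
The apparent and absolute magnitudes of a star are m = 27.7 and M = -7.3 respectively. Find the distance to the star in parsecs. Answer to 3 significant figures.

μ = m − M = 35.000
m − M = 5 log₁₀ d − 5
log₁₀ d = (m − M)/5 + 1 = 8.0000
d = 10^8.0000 = 1.000×10^8 pc

d ≈ 1.00×10^8 pc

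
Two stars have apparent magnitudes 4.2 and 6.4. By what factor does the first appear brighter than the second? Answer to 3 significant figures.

7.59

Δm = 4.2 − (6.4) = -2.2
Flux ratio = 10^(−0.4 Δm) = 10^(−0.4 × -2.2) = 10^0.880 = 7.586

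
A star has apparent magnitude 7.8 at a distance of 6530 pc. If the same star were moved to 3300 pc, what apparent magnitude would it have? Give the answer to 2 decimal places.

Flux ∝ 1/d², so Δm = 5 log₁₀(d₂/d₁) = 5 log₁₀(3300/6530) = -1.482
m₂ = m₁ + Δm = 7.8 + (-1.482) = 6.318

m ≈ 6.32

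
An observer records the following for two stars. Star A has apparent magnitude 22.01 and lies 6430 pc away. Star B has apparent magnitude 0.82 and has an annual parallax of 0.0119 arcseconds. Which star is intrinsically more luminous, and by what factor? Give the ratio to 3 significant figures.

Star B is more luminous, by a factor of 51100.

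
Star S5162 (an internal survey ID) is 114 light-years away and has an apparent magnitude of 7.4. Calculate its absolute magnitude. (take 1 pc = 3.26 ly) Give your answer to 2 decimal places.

d = 114 ly / 3.26 = 34.97 pc
5 log₁₀(d/10 pc) = 5 log₁₀(34.97) − 5 = 2.718
M = m − 5 log₁₀(d/10) = 7.4 − 2.718 = 4.682

M ≈ 4.68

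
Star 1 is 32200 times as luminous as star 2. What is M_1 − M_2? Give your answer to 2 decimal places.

Pogson: ΔM = −2.5 log₁₀(ratio) = −2.5 log₁₀(32200) = −2.5 × 4.5079 = -11.270
Star 1 is brighter, so it has the smaller magnitude: the difference is negative.

M_1 − M_2 ≈ -11.27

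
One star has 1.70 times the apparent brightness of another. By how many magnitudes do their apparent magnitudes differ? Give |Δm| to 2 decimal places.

Pogson: Δm = −2.5 log₁₀(ratio) = −2.5 log₁₀(1.70) = −2.5 × 0.2304 = -0.576

|Δm| ≈ 0.58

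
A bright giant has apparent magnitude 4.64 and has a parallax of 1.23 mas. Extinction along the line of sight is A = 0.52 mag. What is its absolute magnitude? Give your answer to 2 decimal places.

M ≈ -5.43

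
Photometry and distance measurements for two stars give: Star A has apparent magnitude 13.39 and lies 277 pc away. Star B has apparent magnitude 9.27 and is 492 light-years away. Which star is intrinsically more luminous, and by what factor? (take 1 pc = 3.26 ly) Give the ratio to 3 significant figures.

Star A: M = m − 5 log₁₀ d + 5 = 13.39 − 5·2.4425 + 5 = 6.178
Star B: d = 492 ly / 3.26 = 150.9 pc
Star B: M = m − 5 log₁₀ d + 5 = 9.27 − 5·2.1787 + 5 = 3.376
ΔM = M_A − M_B = 6.178 − (3.376) = 2.801; smaller M is more luminous → Star B.
L ratio = 10^(0.4 |ΔM|) = 10^1.121 = 13.20

Star B is more luminous, by a factor of 13.2.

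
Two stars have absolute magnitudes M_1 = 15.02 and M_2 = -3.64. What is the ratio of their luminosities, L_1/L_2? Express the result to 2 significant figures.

L_1/L_2 ≈ 3.4×10^-8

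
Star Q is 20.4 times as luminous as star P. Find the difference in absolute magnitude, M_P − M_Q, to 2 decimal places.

Pogson: ΔM = −2.5 log₁₀(ratio) = −2.5 log₁₀(20.4) = −2.5 × 1.3096 = -3.274
Star Q is brighter so has the smaller magnitude: M_P − M_Q is positive.

M_P − M_Q ≈ 3.27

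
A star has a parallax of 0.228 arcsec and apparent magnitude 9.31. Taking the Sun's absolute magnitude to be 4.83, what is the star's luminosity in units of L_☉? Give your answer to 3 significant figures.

d = 1/p = 1/0.228″ = 4.386 pc
M = m − 5 log₁₀ d + 5 = 9.31 − 5·0.6421 + 5 = 11.100
M − M_☉ = 11.100 − 4.83 = 6.270
L/L_☉ = 10^(−0.4 × 6.270) = 3.105×10^-3

L/L_☉ ≈ 3.11×10^-3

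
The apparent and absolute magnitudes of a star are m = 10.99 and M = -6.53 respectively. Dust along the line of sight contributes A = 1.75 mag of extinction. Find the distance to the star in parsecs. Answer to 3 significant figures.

d ≈ 14300 pc

m − M = 5 log₁₀(d/10 pc) + A  ⇒  10.99 − (-6.53) − 1.75 = 5 log₁₀(d/10)
15.770 = 5 log₁₀(d/10)
log₁₀ d = (m − M − A)/5 + 1 = 4.1540
d = 10^4.1540 = 14260 pc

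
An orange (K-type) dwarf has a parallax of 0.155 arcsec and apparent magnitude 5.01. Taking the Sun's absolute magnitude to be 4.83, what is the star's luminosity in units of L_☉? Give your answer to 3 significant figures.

d = 1/p = 1/0.155″ = 6.452 pc
M = m − 5 log₁₀ d + 5 = 5.01 − 5·0.8097 + 5 = 5.962
M − M_☉ = 5.962 − 4.83 = 1.132
L/L_☉ = 10^(−0.4 × 1.132) = 0.3526

L/L_☉ ≈ 0.353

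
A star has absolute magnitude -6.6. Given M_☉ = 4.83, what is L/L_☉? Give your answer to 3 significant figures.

M − M_☉ = -6.6 − 4.83 = -11.430
L/L_☉ = 10^(−0.4 (M − M_☉)) = 10^4.572 = 37330

L/L_☉ ≈ 37300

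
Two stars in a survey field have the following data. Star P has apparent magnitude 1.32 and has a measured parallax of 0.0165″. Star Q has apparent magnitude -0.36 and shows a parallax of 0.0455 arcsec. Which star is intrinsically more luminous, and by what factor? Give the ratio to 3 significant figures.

Star P: d = 1/p = 1/0.0165″ = 60.61 pc
Star P: M = m − 5 log₁₀ d + 5 = 1.32 − 5·1.7825 + 5 = -2.593
Star Q: d = 1/p = 1/0.0455″ = 21.98 pc
Star Q: M = m − 5 log₁₀ d + 5 = -0.36 − 5·1.3420 + 5 = -2.070
ΔM = M_P − M_Q = -2.593 − (-2.070) = -0.523; smaller M is more luminous → Star P.
L ratio = 10^(0.4 |ΔM|) = 10^0.209 = 1.618

Star P is more luminous, by a factor of 1.62.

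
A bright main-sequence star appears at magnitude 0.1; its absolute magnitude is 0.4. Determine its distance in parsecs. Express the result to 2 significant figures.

d ≈ 8.7 pc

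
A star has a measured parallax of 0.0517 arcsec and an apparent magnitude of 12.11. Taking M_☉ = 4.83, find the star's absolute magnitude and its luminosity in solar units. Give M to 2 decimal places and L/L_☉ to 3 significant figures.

M ≈ 10.68; L/L_☉ ≈ 4.58×10^-3

d = 1/p = 1/0.0517″ = 19.34 pc
M = m − 5 log₁₀ d + 5 = 12.11 − 5·1.2865 + 5 = 10.677
M − M_☉ = 10.677 − 4.83 = 5.847
L/L_☉ = 10^(−0.4 × 5.847) = 4.582×10^-3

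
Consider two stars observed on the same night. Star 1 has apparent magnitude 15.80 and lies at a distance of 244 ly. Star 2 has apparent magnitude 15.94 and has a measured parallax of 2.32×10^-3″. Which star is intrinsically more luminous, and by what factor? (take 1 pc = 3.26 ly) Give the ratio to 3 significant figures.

Star 2 is more luminous, by a factor of 29.2.

Star 1: d = 244 ly / 3.26 = 74.85 pc
Star 1: M = m − 5 log₁₀ d + 5 = 15.80 − 5·1.8742 + 5 = 11.429
Star 2: d = 1/p = 1/2.32×10^-3″ = 431.0 pc
Star 2: M = m − 5 log₁₀ d + 5 = 15.94 − 5·2.6345 + 5 = 7.767
ΔM = M_1 − M_2 = 11.429 − (7.767) = 3.662; smaller M is more luminous → Star 2.
L ratio = 10^(0.4 |ΔM|) = 10^1.465 = 29.15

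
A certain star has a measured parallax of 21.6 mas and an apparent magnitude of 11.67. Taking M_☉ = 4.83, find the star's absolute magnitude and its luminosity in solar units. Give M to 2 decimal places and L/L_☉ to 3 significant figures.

d = 1/p = 1000/21.6 mas = 46.30 pc
M = m − 5 log₁₀ d + 5 = 11.67 − 5·1.6655 + 5 = 8.342
M − M_☉ = 8.342 − 4.83 = 3.512
L/L_☉ = 10^(−0.4 × 3.512) = 0.03936

M ≈ 8.34; L/L_☉ ≈ 0.0394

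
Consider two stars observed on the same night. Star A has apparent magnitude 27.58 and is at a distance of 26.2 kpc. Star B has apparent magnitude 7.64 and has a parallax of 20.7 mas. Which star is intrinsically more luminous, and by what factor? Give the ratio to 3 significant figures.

Star A: d = 26.2 kpc = 26200 pc
Star A: M = m − 5 log₁₀ d + 5 = 27.58 − 5·4.4183 + 5 = 10.488
Star B: p = 20.7 mas = 0.0207″ → d = 1/p = 48.31 pc
Star B: M = m − 5 log₁₀ d + 5 = 7.64 − 5·1.6840 + 5 = 4.220
ΔM = M_A − M_B = 10.488 − (4.220) = 6.269; smaller M is more luminous → Star B.
L ratio = 10^(0.4 |ΔM|) = 10^2.507 = 321.7

Star B is more luminous, by a factor of 322.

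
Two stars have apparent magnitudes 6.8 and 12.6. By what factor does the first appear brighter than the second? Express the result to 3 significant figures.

Magnitude difference = -5.8
Flux ratio = 10^(−0.4 Δm) = 10^(−0.4 × -5.8) = 10^2.320 = 208.9

209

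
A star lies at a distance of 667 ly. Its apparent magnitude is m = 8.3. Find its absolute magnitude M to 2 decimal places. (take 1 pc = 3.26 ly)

M ≈ 1.75

d = 667 ly / 3.26 = 204.6 pc
5 log₁₀(d/10 pc) = 5 log₁₀(204.6) − 5 = 6.555
M = m − 5 log₁₀(d/10) = 8.3 − 6.555 = 1.745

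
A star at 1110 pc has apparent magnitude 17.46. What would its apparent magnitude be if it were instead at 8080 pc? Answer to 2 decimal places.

Flux ∝ 1/d², so Δm = 5 log₁₀(d₂/d₁) = 5 log₁₀(8080/1110) = 4.310
m₂ = m₁ + Δm = 17.46 + (4.310) = 21.770

m ≈ 21.77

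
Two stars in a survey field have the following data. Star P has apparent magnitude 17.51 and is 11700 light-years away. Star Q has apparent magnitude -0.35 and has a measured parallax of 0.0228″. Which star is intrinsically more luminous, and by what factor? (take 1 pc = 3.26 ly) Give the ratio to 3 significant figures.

Star Q is more luminous, by a factor of 2080.

Star P: d = 11700 ly / 3.26 = 3589 pc
Star P: M = m − 5 log₁₀ d + 5 = 17.51 − 5·3.5550 + 5 = 4.735
Star Q: d = 1/p = 1/0.0228″ = 43.86 pc
Star Q: M = m − 5 log₁₀ d + 5 = -0.35 − 5·1.6421 + 5 = -3.560
ΔM = M_P − M_Q = 4.735 − (-3.560) = 8.295; smaller M is more luminous → Star Q.
L ratio = 10^(0.4 |ΔM|) = 10^3.318 = 2081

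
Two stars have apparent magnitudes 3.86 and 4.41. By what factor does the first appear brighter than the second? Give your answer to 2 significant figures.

Magnitude difference = -0.55
Flux ratio = 10^(−0.4 Δm) = 10^(−0.4 × -0.55) = 10^0.220 = 1.660

1.7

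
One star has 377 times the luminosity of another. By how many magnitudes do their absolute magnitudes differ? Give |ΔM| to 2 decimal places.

Pogson: ΔM = −2.5 log₁₀(ratio) = −2.5 log₁₀(377) = −2.5 × 2.5763 = -6.441

|ΔM| ≈ 6.44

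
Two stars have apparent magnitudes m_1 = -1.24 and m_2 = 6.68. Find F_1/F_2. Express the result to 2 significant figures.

Magnitude difference = -7.92
Flux ratio = 10^(−0.4 Δm) = 10^(−0.4 × -7.92) = 10^3.168 = 1472

F_1/F_2 ≈ 1500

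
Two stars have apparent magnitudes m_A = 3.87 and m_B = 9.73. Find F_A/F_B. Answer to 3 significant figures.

Magnitude difference = -5.86
Flux ratio = 10^(−0.4 Δm) = 10^(−0.4 × -5.86) = 10^2.344 = 220.8

F_A/F_B ≈ 221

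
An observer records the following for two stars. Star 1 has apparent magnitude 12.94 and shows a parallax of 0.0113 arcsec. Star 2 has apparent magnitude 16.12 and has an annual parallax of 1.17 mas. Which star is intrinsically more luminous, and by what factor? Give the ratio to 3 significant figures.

Star 1: d = 1/p = 1/0.0113″ = 88.50 pc
Star 1: M = m − 5 log₁₀ d + 5 = 12.94 − 5·1.9469 + 5 = 8.205
Star 2: p = 1.17 mas = 1.17×10^-3″ → d = 1/p = 854.7 pc
Star 2: M = m − 5 log₁₀ d + 5 = 16.12 − 5·2.9318 + 5 = 6.461
ΔM = M_1 − M_2 = 8.205 − (6.461) = 1.744; smaller M is more luminous → Star 2.
L ratio = 10^(0.4 |ΔM|) = 10^0.698 = 4.986

Star 2 is more luminous, by a factor of 4.99.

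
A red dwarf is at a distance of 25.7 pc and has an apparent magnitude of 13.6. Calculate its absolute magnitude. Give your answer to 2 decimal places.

M ≈ 11.55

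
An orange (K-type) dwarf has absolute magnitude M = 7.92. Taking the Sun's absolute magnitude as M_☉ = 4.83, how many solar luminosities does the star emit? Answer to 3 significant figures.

M − M_☉ = 7.92 − 4.83 = 3.090
L/L_☉ = 10^(−0.4 (M − M_☉)) = 10^-1.236 = 0.05808

L/L_☉ ≈ 0.0581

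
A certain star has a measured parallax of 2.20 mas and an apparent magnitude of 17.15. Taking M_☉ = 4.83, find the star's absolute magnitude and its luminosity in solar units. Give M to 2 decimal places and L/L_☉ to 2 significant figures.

M ≈ 8.86; L/L_☉ ≈ 0.024

d = 1/p = 1000/2.20 mas = 454.5 pc
M = m − 5 log₁₀ d + 5 = 17.15 − 5·2.6576 + 5 = 8.862
M − M_☉ = 8.862 − 4.83 = 4.032
L/L_☉ = 10^(−0.4 × 4.032) = 0.02439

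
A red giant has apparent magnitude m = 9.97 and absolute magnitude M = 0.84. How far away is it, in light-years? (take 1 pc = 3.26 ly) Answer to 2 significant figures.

Distance modulus: m − M = 9.97 − (0.84) = 9.130
m − M = 5 log₁₀ d − 5
log₁₀ d = (m − M)/5 + 1 = 2.8260
d = 10^2.8260 = 669.9 pc
= 2184 ly

d ≈ 2200 ly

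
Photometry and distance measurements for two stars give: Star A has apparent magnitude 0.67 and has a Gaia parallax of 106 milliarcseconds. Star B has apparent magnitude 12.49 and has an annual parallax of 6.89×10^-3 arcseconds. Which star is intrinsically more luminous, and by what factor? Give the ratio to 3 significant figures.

Star A is more luminous, by a factor of 226.

Star A: p = 106 mas = 0.106″ → d = 1/p = 9.434 pc
Star A: M = m − 5 log₁₀ d + 5 = 0.67 − 5·0.9747 + 5 = 0.797
Star B: d = 1/p = 1/6.89×10^-3″ = 145.1 pc
Star B: M = m − 5 log₁₀ d + 5 = 12.49 − 5·2.1618 + 5 = 6.681
ΔM = M_A − M_B = 0.797 − (6.681) = -5.885; smaller M is more luminous → Star A.
L ratio = 10^(0.4 |ΔM|) = 10^2.354 = 225.9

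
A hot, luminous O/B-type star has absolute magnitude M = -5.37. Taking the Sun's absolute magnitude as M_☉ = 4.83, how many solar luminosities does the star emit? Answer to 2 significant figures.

M − M_☉ = -5.37 − 4.83 = -10.200
L/L_☉ = 10^(−0.4 (M − M_☉)) = 10^4.080 = 12020

L/L_☉ ≈ 12000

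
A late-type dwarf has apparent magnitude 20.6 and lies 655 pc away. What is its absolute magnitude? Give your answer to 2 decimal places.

M ≈ 11.52

5 log₁₀(d/10 pc) = 5 log₁₀(655.0) − 5 = 9.081
M = m − 5 log₁₀(d/10) = 20.6 − 9.081 = 11.519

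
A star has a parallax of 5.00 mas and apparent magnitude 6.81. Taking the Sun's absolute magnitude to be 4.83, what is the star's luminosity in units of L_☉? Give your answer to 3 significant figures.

L/L_☉ ≈ 64.6

d = 1/p = 1000/5.00 mas = 200.0 pc
M = m − 5 log₁₀ d + 5 = 6.81 − 5·2.3010 + 5 = 0.305
M − M_☉ = 0.305 − 4.83 = -4.525
L/L_☉ = 10^(−0.4 × -4.525) = 64.57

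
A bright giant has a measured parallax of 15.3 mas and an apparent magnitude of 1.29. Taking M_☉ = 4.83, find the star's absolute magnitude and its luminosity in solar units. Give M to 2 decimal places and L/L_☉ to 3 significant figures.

M ≈ -2.79; L/L_☉ ≈ 1110

d = 1/p = 1000/15.3 mas = 65.36 pc
M = m − 5 log₁₀ d + 5 = 1.29 − 5·1.8153 + 5 = -2.787
M − M_☉ = -2.787 − 4.83 = -7.617
L/L_☉ = 10^(−0.4 × -7.617) = 1113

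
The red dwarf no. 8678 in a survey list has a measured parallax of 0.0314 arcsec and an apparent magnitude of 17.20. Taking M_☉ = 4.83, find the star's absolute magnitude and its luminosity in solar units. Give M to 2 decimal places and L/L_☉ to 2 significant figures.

M ≈ 14.68; L/L_☉ ≈ 1.1×10^-4

d = 1/p = 1/0.0314″ = 31.85 pc
M = m − 5 log₁₀ d + 5 = 17.20 − 5·1.5031 + 5 = 14.685
M − M_☉ = 14.685 − 4.83 = 9.855
L/L_☉ = 10^(−0.4 × 9.855) = 1.143×10^-4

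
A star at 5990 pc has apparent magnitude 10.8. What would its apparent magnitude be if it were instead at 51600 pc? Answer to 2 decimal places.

m ≈ 15.48

Flux ∝ 1/d², so Δm = 5 log₁₀(d₂/d₁) = 5 log₁₀(51600/5990) = 4.676
m₂ = m₁ + Δm = 10.8 + (4.676) = 15.476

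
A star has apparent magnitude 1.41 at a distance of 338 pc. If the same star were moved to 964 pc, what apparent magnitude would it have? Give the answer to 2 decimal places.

m ≈ 3.69

Flux ∝ 1/d², so Δm = 5 log₁₀(d₂/d₁) = 5 log₁₀(964/338) = 2.276
m₂ = m₁ + Δm = 1.41 + (2.276) = 3.686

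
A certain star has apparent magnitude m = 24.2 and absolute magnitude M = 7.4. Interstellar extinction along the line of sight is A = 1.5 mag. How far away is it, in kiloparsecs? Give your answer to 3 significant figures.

d ≈ 11.5 kpc

m − M = 5 log₁₀(d/10 pc) + A  ⇒  24.2 − (7.4) − 1.5 = 5 log₁₀(d/10)
15.300 = 5 log₁₀(d/10)
log₁₀ d = (m − M − A)/5 + 1 = 4.0600
d = 10^4.0600 = 11480 pc
= 11.48 kpc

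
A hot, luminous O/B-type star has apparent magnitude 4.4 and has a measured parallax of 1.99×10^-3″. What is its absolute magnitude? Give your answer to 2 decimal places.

M ≈ -4.11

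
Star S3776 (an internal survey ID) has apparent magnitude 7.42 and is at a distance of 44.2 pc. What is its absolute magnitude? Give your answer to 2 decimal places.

M ≈ 4.19

5 log₁₀(d/10 pc) = 5 log₁₀(44.20) − 5 = 3.227
M = m − 5 log₁₀(d/10) = 7.42 − 3.227 = 4.193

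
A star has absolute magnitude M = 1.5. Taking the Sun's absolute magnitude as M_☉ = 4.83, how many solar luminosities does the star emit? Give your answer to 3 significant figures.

M − M_☉ = 1.5 − 4.83 = -3.330
L/L_☉ = 10^(−0.4 (M − M_☉)) = 10^1.332 = 21.48

L/L_☉ ≈ 21.5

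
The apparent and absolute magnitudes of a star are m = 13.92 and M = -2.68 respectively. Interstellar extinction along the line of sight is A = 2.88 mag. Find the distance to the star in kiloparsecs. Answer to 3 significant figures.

m − M = 5 log₁₀(d/10 pc) + A  ⇒  13.92 − (-2.68) − 2.88 = 5 log₁₀(d/10)
13.720 = 5 log₁₀(d/10)
log₁₀ d = (m − M − A)/5 + 1 = 3.7440
d = 10^3.7440 = 5546 pc
= 5.546 kpc

d ≈ 5.55 kpc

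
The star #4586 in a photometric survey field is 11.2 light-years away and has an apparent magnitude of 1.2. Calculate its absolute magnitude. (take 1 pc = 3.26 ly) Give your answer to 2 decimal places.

d = 11.2 ly / 3.26 = 3.436 pc
5 log₁₀(d/10 pc) = 5 log₁₀(3.436) − 5 = -2.320
M = m − 5 log₁₀(d/10) = 1.2 + 2.320 = 3.520

M ≈ 3.52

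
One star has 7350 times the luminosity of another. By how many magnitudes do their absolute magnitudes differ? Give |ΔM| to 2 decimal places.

Pogson: ΔM = −2.5 log₁₀(ratio) = −2.5 log₁₀(7350) = −2.5 × 3.8663 = -9.666

|ΔM| ≈ 9.67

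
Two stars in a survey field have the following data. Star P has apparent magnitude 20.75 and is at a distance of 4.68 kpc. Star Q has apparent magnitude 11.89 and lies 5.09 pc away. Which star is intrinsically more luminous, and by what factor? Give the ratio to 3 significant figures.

Star P: d = 4.68 kpc = 4680 pc
Star P: M = m − 5 log₁₀ d + 5 = 20.75 − 5·3.6702 + 5 = 7.399
Star Q: M = m − 5 log₁₀ d + 5 = 11.89 − 5·0.7067 + 5 = 13.356
ΔM = M_P − M_Q = 7.399 − (13.356) = -5.958; smaller M is more luminous → Star P.
L ratio = 10^(0.4 |ΔM|) = 10^2.383 = 241.6

Star P is more luminous, by a factor of 242.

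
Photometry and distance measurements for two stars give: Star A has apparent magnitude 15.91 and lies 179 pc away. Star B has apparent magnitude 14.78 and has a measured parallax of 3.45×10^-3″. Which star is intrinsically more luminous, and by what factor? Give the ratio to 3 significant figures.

Star B is more luminous, by a factor of 7.42.

Star A: M = m − 5 log₁₀ d + 5 = 15.91 − 5·2.2529 + 5 = 9.646
Star B: d = 1/p = 1/3.45×10^-3″ = 289.9 pc
Star B: M = m − 5 log₁₀ d + 5 = 14.78 − 5·2.4622 + 5 = 7.469
ΔM = M_A − M_B = 9.646 − (7.469) = 2.177; smaller M is more luminous → Star B.
L ratio = 10^(0.4 |ΔM|) = 10^0.871 = 7.424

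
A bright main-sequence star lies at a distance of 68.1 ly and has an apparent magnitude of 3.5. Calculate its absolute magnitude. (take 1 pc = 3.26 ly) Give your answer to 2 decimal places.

M ≈ 1.90

d = 68.1 ly / 3.26 = 20.89 pc
5 log₁₀(d/10 pc) = 5 log₁₀(20.89) − 5 = 1.600
M = m − 5 log₁₀(d/10) = 3.5 − 1.600 = 1.900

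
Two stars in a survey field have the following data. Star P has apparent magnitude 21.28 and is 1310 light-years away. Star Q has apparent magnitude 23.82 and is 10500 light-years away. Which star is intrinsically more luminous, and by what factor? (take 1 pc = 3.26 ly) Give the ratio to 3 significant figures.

Star Q is more luminous, by a factor of 6.19.

Star P: d = 1310 ly / 3.26 = 401.8 pc
Star P: M = m − 5 log₁₀ d + 5 = 21.28 − 5·2.6041 + 5 = 13.260
Star Q: d = 10500 ly / 3.26 = 3221 pc
Star Q: M = m − 5 log₁₀ d + 5 = 23.82 − 5·3.5080 + 5 = 11.280
ΔM = M_P − M_Q = 13.260 − (11.280) = 1.980; smaller M is more luminous → Star Q.
L ratio = 10^(0.4 |ΔM|) = 10^0.792 = 6.192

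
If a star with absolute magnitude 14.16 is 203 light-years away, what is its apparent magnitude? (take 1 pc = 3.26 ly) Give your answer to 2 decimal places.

d = 203 ly / 3.26 = 62.27 pc
m = M + 5 log₁₀ d − 5 = 14.16 + 5·1.7943 − 5 = 18.131

m ≈ 18.13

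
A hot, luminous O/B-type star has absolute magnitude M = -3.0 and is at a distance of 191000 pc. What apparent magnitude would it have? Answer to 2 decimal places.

m = M + 5 log₁₀ d − 5 = -3.0 + 5·5.2810 − 5 = 18.405

m ≈ 18.41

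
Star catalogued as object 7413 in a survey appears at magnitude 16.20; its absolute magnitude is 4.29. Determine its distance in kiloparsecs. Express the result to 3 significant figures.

d ≈ 2.41 kpc

μ = m − M = 11.910
m − M = 5 log₁₀ d − 5
log₁₀ d = (m − M)/5 + 1 = 3.3820
d = 10^3.3820 = 2410 pc
= 2.410 kpc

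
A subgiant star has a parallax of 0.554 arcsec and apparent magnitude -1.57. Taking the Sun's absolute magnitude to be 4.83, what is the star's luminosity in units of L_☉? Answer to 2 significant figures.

L/L_☉ ≈ 12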